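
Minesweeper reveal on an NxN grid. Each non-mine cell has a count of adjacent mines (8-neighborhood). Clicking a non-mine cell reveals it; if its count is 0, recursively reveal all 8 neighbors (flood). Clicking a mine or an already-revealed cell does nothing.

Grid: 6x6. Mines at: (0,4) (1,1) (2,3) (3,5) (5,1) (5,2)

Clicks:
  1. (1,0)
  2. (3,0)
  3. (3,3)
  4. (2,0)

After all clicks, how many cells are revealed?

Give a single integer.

Answer: 11

Derivation:
Click 1 (1,0) count=1: revealed 1 new [(1,0)] -> total=1
Click 2 (3,0) count=0: revealed 9 new [(2,0) (2,1) (2,2) (3,0) (3,1) (3,2) (4,0) (4,1) (4,2)] -> total=10
Click 3 (3,3) count=1: revealed 1 new [(3,3)] -> total=11
Click 4 (2,0) count=1: revealed 0 new [(none)] -> total=11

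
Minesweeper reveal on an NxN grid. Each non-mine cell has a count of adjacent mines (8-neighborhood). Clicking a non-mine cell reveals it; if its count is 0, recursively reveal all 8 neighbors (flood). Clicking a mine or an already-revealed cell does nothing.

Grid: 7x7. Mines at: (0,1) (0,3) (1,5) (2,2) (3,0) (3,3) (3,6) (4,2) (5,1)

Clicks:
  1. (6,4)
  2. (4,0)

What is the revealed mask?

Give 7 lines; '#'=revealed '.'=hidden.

Answer: .......
.......
.......
.......
#..####
..#####
..#####

Derivation:
Click 1 (6,4) count=0: revealed 14 new [(4,3) (4,4) (4,5) (4,6) (5,2) (5,3) (5,4) (5,5) (5,6) (6,2) (6,3) (6,4) (6,5) (6,6)] -> total=14
Click 2 (4,0) count=2: revealed 1 new [(4,0)] -> total=15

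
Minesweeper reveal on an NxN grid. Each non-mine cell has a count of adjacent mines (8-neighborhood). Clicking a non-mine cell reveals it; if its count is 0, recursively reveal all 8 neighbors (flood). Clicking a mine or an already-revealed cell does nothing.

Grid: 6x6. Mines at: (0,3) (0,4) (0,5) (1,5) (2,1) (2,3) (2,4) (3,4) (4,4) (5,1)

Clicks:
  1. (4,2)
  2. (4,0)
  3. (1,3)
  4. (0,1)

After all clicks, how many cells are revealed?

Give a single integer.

Answer: 9

Derivation:
Click 1 (4,2) count=1: revealed 1 new [(4,2)] -> total=1
Click 2 (4,0) count=1: revealed 1 new [(4,0)] -> total=2
Click 3 (1,3) count=4: revealed 1 new [(1,3)] -> total=3
Click 4 (0,1) count=0: revealed 6 new [(0,0) (0,1) (0,2) (1,0) (1,1) (1,2)] -> total=9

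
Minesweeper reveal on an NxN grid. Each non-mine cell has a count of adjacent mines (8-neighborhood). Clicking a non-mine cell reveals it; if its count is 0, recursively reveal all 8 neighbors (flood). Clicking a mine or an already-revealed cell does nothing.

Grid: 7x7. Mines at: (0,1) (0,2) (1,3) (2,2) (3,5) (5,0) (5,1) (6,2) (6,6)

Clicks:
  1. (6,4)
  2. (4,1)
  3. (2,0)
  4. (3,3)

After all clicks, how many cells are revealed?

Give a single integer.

Answer: 22

Derivation:
Click 1 (6,4) count=0: revealed 14 new [(3,2) (3,3) (3,4) (4,2) (4,3) (4,4) (4,5) (5,2) (5,3) (5,4) (5,5) (6,3) (6,4) (6,5)] -> total=14
Click 2 (4,1) count=2: revealed 1 new [(4,1)] -> total=15
Click 3 (2,0) count=0: revealed 7 new [(1,0) (1,1) (2,0) (2,1) (3,0) (3,1) (4,0)] -> total=22
Click 4 (3,3) count=1: revealed 0 new [(none)] -> total=22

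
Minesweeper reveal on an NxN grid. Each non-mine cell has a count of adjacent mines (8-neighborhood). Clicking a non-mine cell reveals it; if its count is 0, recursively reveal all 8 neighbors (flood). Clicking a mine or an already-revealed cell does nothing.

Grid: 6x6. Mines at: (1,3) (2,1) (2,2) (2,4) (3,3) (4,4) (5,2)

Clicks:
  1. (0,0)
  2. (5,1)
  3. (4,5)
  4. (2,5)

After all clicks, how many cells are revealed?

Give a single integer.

Click 1 (0,0) count=0: revealed 6 new [(0,0) (0,1) (0,2) (1,0) (1,1) (1,2)] -> total=6
Click 2 (5,1) count=1: revealed 1 new [(5,1)] -> total=7
Click 3 (4,5) count=1: revealed 1 new [(4,5)] -> total=8
Click 4 (2,5) count=1: revealed 1 new [(2,5)] -> total=9

Answer: 9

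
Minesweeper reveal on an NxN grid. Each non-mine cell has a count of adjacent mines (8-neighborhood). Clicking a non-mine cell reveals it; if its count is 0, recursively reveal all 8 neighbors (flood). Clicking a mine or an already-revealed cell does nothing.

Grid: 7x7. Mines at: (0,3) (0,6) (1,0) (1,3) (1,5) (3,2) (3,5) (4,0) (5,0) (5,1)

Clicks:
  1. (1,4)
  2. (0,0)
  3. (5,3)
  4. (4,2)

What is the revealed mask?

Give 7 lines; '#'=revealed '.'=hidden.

Answer: #......
....#..
.......
.......
..#####
..#####
..#####

Derivation:
Click 1 (1,4) count=3: revealed 1 new [(1,4)] -> total=1
Click 2 (0,0) count=1: revealed 1 new [(0,0)] -> total=2
Click 3 (5,3) count=0: revealed 15 new [(4,2) (4,3) (4,4) (4,5) (4,6) (5,2) (5,3) (5,4) (5,5) (5,6) (6,2) (6,3) (6,4) (6,5) (6,6)] -> total=17
Click 4 (4,2) count=2: revealed 0 new [(none)] -> total=17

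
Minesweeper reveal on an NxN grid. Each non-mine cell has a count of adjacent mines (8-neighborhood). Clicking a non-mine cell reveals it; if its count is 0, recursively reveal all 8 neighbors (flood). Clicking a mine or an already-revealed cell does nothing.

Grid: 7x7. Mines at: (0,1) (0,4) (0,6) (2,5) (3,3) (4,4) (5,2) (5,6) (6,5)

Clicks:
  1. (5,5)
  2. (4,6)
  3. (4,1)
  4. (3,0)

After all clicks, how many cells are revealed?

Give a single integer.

Answer: 18

Derivation:
Click 1 (5,5) count=3: revealed 1 new [(5,5)] -> total=1
Click 2 (4,6) count=1: revealed 1 new [(4,6)] -> total=2
Click 3 (4,1) count=1: revealed 1 new [(4,1)] -> total=3
Click 4 (3,0) count=0: revealed 15 new [(1,0) (1,1) (1,2) (2,0) (2,1) (2,2) (3,0) (3,1) (3,2) (4,0) (4,2) (5,0) (5,1) (6,0) (6,1)] -> total=18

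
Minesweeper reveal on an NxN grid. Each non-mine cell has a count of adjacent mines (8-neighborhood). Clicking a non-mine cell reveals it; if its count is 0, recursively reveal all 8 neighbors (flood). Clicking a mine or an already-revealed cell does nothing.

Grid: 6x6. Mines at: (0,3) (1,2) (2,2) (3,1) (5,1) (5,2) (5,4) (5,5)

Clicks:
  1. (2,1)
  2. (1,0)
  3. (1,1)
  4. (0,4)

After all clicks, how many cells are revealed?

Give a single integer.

Click 1 (2,1) count=3: revealed 1 new [(2,1)] -> total=1
Click 2 (1,0) count=0: revealed 5 new [(0,0) (0,1) (1,0) (1,1) (2,0)] -> total=6
Click 3 (1,1) count=2: revealed 0 new [(none)] -> total=6
Click 4 (0,4) count=1: revealed 1 new [(0,4)] -> total=7

Answer: 7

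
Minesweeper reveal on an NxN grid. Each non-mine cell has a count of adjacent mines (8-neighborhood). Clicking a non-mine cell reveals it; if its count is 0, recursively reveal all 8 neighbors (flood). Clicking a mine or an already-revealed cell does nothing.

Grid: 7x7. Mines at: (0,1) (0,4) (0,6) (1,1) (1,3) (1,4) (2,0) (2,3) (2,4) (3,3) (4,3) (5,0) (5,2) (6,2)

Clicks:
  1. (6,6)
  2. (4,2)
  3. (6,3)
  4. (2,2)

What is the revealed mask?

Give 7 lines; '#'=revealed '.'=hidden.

Answer: .......
.....##
..#..##
....###
..#.###
...####
...####

Derivation:
Click 1 (6,6) count=0: revealed 18 new [(1,5) (1,6) (2,5) (2,6) (3,4) (3,5) (3,6) (4,4) (4,5) (4,6) (5,3) (5,4) (5,5) (5,6) (6,3) (6,4) (6,5) (6,6)] -> total=18
Click 2 (4,2) count=3: revealed 1 new [(4,2)] -> total=19
Click 3 (6,3) count=2: revealed 0 new [(none)] -> total=19
Click 4 (2,2) count=4: revealed 1 new [(2,2)] -> total=20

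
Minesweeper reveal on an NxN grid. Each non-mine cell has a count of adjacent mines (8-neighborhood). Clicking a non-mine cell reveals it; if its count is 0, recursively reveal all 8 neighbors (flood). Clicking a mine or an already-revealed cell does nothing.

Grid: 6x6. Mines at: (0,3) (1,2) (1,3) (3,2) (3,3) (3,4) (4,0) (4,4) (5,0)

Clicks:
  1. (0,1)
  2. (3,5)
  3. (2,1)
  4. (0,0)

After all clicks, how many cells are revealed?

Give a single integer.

Answer: 9

Derivation:
Click 1 (0,1) count=1: revealed 1 new [(0,1)] -> total=1
Click 2 (3,5) count=2: revealed 1 new [(3,5)] -> total=2
Click 3 (2,1) count=2: revealed 1 new [(2,1)] -> total=3
Click 4 (0,0) count=0: revealed 6 new [(0,0) (1,0) (1,1) (2,0) (3,0) (3,1)] -> total=9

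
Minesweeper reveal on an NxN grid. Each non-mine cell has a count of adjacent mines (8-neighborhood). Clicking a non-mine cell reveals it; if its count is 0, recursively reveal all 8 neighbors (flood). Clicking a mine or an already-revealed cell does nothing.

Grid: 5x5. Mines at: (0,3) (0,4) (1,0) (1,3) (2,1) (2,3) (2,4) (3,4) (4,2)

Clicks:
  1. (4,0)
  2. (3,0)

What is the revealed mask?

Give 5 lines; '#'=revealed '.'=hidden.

Answer: .....
.....
.....
##...
##...

Derivation:
Click 1 (4,0) count=0: revealed 4 new [(3,0) (3,1) (4,0) (4,1)] -> total=4
Click 2 (3,0) count=1: revealed 0 new [(none)] -> total=4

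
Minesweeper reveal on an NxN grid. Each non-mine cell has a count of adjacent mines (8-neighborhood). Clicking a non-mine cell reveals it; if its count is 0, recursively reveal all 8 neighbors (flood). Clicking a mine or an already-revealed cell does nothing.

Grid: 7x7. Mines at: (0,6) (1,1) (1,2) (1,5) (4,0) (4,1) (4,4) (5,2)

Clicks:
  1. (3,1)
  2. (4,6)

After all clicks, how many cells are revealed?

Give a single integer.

Answer: 15

Derivation:
Click 1 (3,1) count=2: revealed 1 new [(3,1)] -> total=1
Click 2 (4,6) count=0: revealed 14 new [(2,5) (2,6) (3,5) (3,6) (4,5) (4,6) (5,3) (5,4) (5,5) (5,6) (6,3) (6,4) (6,5) (6,6)] -> total=15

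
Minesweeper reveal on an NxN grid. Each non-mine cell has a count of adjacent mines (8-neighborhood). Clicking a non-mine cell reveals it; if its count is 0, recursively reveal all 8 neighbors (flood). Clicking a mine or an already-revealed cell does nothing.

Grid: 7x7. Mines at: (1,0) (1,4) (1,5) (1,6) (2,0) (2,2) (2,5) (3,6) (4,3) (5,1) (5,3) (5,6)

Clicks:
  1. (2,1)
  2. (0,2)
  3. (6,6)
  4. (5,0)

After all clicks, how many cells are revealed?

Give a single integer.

Click 1 (2,1) count=3: revealed 1 new [(2,1)] -> total=1
Click 2 (0,2) count=0: revealed 6 new [(0,1) (0,2) (0,3) (1,1) (1,2) (1,3)] -> total=7
Click 3 (6,6) count=1: revealed 1 new [(6,6)] -> total=8
Click 4 (5,0) count=1: revealed 1 new [(5,0)] -> total=9

Answer: 9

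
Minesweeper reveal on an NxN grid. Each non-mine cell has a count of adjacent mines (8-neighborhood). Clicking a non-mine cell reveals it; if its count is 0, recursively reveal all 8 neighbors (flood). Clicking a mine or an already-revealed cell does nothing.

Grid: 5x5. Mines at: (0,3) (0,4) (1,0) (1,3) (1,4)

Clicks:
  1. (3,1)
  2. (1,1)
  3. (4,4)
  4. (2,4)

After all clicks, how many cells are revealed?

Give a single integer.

Answer: 16

Derivation:
Click 1 (3,1) count=0: revealed 15 new [(2,0) (2,1) (2,2) (2,3) (2,4) (3,0) (3,1) (3,2) (3,3) (3,4) (4,0) (4,1) (4,2) (4,3) (4,4)] -> total=15
Click 2 (1,1) count=1: revealed 1 new [(1,1)] -> total=16
Click 3 (4,4) count=0: revealed 0 new [(none)] -> total=16
Click 4 (2,4) count=2: revealed 0 new [(none)] -> total=16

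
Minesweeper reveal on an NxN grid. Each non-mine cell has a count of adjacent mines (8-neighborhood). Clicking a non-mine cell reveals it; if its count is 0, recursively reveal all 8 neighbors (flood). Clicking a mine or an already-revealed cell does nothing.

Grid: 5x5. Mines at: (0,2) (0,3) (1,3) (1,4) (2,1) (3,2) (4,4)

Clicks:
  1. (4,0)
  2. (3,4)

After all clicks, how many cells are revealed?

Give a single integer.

Answer: 5

Derivation:
Click 1 (4,0) count=0: revealed 4 new [(3,0) (3,1) (4,0) (4,1)] -> total=4
Click 2 (3,4) count=1: revealed 1 new [(3,4)] -> total=5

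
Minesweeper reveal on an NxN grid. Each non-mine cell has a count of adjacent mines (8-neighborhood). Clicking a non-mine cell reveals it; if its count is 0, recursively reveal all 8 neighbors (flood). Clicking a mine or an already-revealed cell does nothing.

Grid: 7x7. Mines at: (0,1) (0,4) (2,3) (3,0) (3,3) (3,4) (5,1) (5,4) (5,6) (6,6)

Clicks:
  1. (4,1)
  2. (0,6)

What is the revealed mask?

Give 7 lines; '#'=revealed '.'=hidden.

Click 1 (4,1) count=2: revealed 1 new [(4,1)] -> total=1
Click 2 (0,6) count=0: revealed 10 new [(0,5) (0,6) (1,5) (1,6) (2,5) (2,6) (3,5) (3,6) (4,5) (4,6)] -> total=11

Answer: .....##
.....##
.....##
.....##
.#...##
.......
.......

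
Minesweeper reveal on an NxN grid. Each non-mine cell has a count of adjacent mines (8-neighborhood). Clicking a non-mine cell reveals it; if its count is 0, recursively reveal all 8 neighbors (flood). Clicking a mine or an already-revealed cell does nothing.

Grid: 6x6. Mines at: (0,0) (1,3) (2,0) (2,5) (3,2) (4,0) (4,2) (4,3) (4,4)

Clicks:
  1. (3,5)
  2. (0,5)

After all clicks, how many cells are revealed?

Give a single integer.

Answer: 5

Derivation:
Click 1 (3,5) count=2: revealed 1 new [(3,5)] -> total=1
Click 2 (0,5) count=0: revealed 4 new [(0,4) (0,5) (1,4) (1,5)] -> total=5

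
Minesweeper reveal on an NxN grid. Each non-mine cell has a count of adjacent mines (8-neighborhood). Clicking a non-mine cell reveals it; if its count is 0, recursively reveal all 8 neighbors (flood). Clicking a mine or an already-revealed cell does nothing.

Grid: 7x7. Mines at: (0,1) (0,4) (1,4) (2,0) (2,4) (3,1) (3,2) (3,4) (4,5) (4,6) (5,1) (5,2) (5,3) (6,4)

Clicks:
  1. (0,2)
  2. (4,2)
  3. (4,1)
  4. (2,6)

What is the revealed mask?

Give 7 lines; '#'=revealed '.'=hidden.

Answer: ..#..##
.....##
.....##
.....##
.##....
.......
.......

Derivation:
Click 1 (0,2) count=1: revealed 1 new [(0,2)] -> total=1
Click 2 (4,2) count=5: revealed 1 new [(4,2)] -> total=2
Click 3 (4,1) count=4: revealed 1 new [(4,1)] -> total=3
Click 4 (2,6) count=0: revealed 8 new [(0,5) (0,6) (1,5) (1,6) (2,5) (2,6) (3,5) (3,6)] -> total=11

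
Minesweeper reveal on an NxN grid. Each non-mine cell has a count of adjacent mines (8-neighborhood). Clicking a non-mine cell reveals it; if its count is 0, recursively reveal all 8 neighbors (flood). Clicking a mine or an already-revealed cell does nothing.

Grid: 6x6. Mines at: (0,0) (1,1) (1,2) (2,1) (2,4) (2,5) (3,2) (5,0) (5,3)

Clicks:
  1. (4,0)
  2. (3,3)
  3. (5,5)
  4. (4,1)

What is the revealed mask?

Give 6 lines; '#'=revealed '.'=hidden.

Click 1 (4,0) count=1: revealed 1 new [(4,0)] -> total=1
Click 2 (3,3) count=2: revealed 1 new [(3,3)] -> total=2
Click 3 (5,5) count=0: revealed 6 new [(3,4) (3,5) (4,4) (4,5) (5,4) (5,5)] -> total=8
Click 4 (4,1) count=2: revealed 1 new [(4,1)] -> total=9

Answer: ......
......
......
...###
##..##
....##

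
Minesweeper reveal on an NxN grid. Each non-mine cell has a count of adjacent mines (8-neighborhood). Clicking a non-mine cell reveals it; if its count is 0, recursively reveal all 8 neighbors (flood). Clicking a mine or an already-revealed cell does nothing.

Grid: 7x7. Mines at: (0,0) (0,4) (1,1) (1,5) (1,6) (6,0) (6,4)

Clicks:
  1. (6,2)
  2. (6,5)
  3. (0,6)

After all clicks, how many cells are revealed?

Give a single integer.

Click 1 (6,2) count=0: revealed 36 new [(1,2) (1,3) (1,4) (2,0) (2,1) (2,2) (2,3) (2,4) (2,5) (2,6) (3,0) (3,1) (3,2) (3,3) (3,4) (3,5) (3,6) (4,0) (4,1) (4,2) (4,3) (4,4) (4,5) (4,6) (5,0) (5,1) (5,2) (5,3) (5,4) (5,5) (5,6) (6,1) (6,2) (6,3) (6,5) (6,6)] -> total=36
Click 2 (6,5) count=1: revealed 0 new [(none)] -> total=36
Click 3 (0,6) count=2: revealed 1 new [(0,6)] -> total=37

Answer: 37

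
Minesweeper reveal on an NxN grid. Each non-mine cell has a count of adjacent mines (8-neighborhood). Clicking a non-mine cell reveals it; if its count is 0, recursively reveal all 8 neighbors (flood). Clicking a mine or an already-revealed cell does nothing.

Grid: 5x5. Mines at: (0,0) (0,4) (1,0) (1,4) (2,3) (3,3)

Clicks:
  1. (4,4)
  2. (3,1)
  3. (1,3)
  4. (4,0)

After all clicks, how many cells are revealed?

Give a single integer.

Click 1 (4,4) count=1: revealed 1 new [(4,4)] -> total=1
Click 2 (3,1) count=0: revealed 9 new [(2,0) (2,1) (2,2) (3,0) (3,1) (3,2) (4,0) (4,1) (4,2)] -> total=10
Click 3 (1,3) count=3: revealed 1 new [(1,3)] -> total=11
Click 4 (4,0) count=0: revealed 0 new [(none)] -> total=11

Answer: 11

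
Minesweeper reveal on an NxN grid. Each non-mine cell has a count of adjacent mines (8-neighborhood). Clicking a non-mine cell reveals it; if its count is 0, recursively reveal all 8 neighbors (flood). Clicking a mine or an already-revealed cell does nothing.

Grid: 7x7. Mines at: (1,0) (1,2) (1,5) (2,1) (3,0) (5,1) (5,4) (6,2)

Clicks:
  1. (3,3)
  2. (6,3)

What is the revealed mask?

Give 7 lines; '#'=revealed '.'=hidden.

Answer: .......
.......
..#####
..#####
..#####
.....##
...#.##

Derivation:
Click 1 (3,3) count=0: revealed 19 new [(2,2) (2,3) (2,4) (2,5) (2,6) (3,2) (3,3) (3,4) (3,5) (3,6) (4,2) (4,3) (4,4) (4,5) (4,6) (5,5) (5,6) (6,5) (6,6)] -> total=19
Click 2 (6,3) count=2: revealed 1 new [(6,3)] -> total=20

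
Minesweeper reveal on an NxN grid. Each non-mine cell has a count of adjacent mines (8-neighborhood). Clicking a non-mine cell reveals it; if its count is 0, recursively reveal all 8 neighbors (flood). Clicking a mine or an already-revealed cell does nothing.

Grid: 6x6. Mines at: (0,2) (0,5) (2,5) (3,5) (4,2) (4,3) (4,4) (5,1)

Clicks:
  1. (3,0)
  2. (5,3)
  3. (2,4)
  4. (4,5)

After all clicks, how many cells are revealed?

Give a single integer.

Answer: 21

Derivation:
Click 1 (3,0) count=0: revealed 19 new [(0,0) (0,1) (1,0) (1,1) (1,2) (1,3) (1,4) (2,0) (2,1) (2,2) (2,3) (2,4) (3,0) (3,1) (3,2) (3,3) (3,4) (4,0) (4,1)] -> total=19
Click 2 (5,3) count=3: revealed 1 new [(5,3)] -> total=20
Click 3 (2,4) count=2: revealed 0 new [(none)] -> total=20
Click 4 (4,5) count=2: revealed 1 new [(4,5)] -> total=21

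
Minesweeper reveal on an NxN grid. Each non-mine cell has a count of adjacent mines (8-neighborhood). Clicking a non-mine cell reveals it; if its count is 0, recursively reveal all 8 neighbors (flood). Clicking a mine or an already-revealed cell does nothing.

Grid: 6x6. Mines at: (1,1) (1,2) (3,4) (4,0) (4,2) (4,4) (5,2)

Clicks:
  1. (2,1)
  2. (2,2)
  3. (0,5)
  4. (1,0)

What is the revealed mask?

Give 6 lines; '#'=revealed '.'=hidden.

Answer: ...###
#..###
.#####
......
......
......

Derivation:
Click 1 (2,1) count=2: revealed 1 new [(2,1)] -> total=1
Click 2 (2,2) count=2: revealed 1 new [(2,2)] -> total=2
Click 3 (0,5) count=0: revealed 9 new [(0,3) (0,4) (0,5) (1,3) (1,4) (1,5) (2,3) (2,4) (2,5)] -> total=11
Click 4 (1,0) count=1: revealed 1 new [(1,0)] -> total=12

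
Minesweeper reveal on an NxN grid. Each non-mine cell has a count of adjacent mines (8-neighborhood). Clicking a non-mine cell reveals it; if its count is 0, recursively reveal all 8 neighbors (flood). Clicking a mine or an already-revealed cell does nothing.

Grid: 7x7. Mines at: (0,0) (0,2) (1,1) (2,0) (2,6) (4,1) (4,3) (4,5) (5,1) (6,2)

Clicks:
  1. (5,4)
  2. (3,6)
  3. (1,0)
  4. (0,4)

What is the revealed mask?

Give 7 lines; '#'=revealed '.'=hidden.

Answer: ...####
#.#####
..####.
..#####
.......
....#..
.......

Derivation:
Click 1 (5,4) count=2: revealed 1 new [(5,4)] -> total=1
Click 2 (3,6) count=2: revealed 1 new [(3,6)] -> total=2
Click 3 (1,0) count=3: revealed 1 new [(1,0)] -> total=3
Click 4 (0,4) count=0: revealed 17 new [(0,3) (0,4) (0,5) (0,6) (1,2) (1,3) (1,4) (1,5) (1,6) (2,2) (2,3) (2,4) (2,5) (3,2) (3,3) (3,4) (3,5)] -> total=20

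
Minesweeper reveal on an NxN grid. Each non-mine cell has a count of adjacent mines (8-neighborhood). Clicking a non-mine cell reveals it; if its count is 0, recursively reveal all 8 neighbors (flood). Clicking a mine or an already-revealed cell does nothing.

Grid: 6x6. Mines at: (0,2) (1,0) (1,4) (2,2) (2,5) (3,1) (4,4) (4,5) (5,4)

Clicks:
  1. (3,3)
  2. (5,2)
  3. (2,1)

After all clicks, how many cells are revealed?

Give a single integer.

Click 1 (3,3) count=2: revealed 1 new [(3,3)] -> total=1
Click 2 (5,2) count=0: revealed 8 new [(4,0) (4,1) (4,2) (4,3) (5,0) (5,1) (5,2) (5,3)] -> total=9
Click 3 (2,1) count=3: revealed 1 new [(2,1)] -> total=10

Answer: 10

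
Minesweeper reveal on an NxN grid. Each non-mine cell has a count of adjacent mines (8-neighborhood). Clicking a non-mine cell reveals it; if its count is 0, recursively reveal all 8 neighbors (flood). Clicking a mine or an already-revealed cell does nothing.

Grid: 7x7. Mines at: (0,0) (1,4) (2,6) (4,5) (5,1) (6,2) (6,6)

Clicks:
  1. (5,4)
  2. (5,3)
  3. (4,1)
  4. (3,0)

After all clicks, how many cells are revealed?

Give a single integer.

Answer: 25

Derivation:
Click 1 (5,4) count=1: revealed 1 new [(5,4)] -> total=1
Click 2 (5,3) count=1: revealed 1 new [(5,3)] -> total=2
Click 3 (4,1) count=1: revealed 1 new [(4,1)] -> total=3
Click 4 (3,0) count=0: revealed 22 new [(0,1) (0,2) (0,3) (1,0) (1,1) (1,2) (1,3) (2,0) (2,1) (2,2) (2,3) (2,4) (3,0) (3,1) (3,2) (3,3) (3,4) (4,0) (4,2) (4,3) (4,4) (5,2)] -> total=25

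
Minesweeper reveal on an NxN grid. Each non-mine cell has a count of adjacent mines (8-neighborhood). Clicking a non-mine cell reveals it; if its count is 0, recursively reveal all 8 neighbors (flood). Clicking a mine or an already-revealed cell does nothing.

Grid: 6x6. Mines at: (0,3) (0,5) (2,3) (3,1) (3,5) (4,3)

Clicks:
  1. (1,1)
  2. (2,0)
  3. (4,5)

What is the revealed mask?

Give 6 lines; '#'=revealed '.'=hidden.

Answer: ###...
###...
###...
......
.....#
......

Derivation:
Click 1 (1,1) count=0: revealed 9 new [(0,0) (0,1) (0,2) (1,0) (1,1) (1,2) (2,0) (2,1) (2,2)] -> total=9
Click 2 (2,0) count=1: revealed 0 new [(none)] -> total=9
Click 3 (4,5) count=1: revealed 1 new [(4,5)] -> total=10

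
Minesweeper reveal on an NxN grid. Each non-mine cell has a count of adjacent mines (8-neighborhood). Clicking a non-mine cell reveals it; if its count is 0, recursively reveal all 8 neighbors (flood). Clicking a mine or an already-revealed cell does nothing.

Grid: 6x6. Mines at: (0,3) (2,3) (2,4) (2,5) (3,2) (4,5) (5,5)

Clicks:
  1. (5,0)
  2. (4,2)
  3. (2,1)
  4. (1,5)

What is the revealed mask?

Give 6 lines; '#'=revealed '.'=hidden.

Answer: ###...
###..#
###...
##....
#####.
#####.

Derivation:
Click 1 (5,0) count=0: revealed 21 new [(0,0) (0,1) (0,2) (1,0) (1,1) (1,2) (2,0) (2,1) (2,2) (3,0) (3,1) (4,0) (4,1) (4,2) (4,3) (4,4) (5,0) (5,1) (5,2) (5,3) (5,4)] -> total=21
Click 2 (4,2) count=1: revealed 0 new [(none)] -> total=21
Click 3 (2,1) count=1: revealed 0 new [(none)] -> total=21
Click 4 (1,5) count=2: revealed 1 new [(1,5)] -> total=22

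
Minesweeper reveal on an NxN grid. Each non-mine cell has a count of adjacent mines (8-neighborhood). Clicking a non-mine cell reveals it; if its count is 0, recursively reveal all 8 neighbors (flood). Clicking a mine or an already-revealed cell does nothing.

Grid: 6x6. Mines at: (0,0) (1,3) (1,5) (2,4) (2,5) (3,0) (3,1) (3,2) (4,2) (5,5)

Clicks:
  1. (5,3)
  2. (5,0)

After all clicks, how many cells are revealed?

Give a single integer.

Answer: 5

Derivation:
Click 1 (5,3) count=1: revealed 1 new [(5,3)] -> total=1
Click 2 (5,0) count=0: revealed 4 new [(4,0) (4,1) (5,0) (5,1)] -> total=5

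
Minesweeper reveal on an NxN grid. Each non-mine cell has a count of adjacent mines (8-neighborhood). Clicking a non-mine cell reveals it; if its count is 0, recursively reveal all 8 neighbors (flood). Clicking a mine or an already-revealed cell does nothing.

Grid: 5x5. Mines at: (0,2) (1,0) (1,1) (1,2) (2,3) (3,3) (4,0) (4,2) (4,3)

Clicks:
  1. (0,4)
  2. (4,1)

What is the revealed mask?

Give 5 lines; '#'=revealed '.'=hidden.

Answer: ...##
...##
.....
.....
.#...

Derivation:
Click 1 (0,4) count=0: revealed 4 new [(0,3) (0,4) (1,3) (1,4)] -> total=4
Click 2 (4,1) count=2: revealed 1 new [(4,1)] -> total=5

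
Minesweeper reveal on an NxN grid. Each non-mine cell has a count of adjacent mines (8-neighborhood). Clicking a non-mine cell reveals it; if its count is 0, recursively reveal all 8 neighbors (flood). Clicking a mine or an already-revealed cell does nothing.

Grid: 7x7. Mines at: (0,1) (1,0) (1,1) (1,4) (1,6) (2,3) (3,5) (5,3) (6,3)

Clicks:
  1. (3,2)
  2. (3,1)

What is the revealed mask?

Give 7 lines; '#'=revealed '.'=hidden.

Click 1 (3,2) count=1: revealed 1 new [(3,2)] -> total=1
Click 2 (3,1) count=0: revealed 14 new [(2,0) (2,1) (2,2) (3,0) (3,1) (4,0) (4,1) (4,2) (5,0) (5,1) (5,2) (6,0) (6,1) (6,2)] -> total=15

Answer: .......
.......
###....
###....
###....
###....
###....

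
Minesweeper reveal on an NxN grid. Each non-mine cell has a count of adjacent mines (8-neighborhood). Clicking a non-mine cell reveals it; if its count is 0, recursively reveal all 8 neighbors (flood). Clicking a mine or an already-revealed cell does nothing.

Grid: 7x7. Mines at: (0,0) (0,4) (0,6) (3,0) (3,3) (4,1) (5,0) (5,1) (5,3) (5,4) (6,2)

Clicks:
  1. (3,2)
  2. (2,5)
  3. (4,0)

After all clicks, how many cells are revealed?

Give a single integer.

Answer: 18

Derivation:
Click 1 (3,2) count=2: revealed 1 new [(3,2)] -> total=1
Click 2 (2,5) count=0: revealed 16 new [(1,4) (1,5) (1,6) (2,4) (2,5) (2,6) (3,4) (3,5) (3,6) (4,4) (4,5) (4,6) (5,5) (5,6) (6,5) (6,6)] -> total=17
Click 3 (4,0) count=4: revealed 1 new [(4,0)] -> total=18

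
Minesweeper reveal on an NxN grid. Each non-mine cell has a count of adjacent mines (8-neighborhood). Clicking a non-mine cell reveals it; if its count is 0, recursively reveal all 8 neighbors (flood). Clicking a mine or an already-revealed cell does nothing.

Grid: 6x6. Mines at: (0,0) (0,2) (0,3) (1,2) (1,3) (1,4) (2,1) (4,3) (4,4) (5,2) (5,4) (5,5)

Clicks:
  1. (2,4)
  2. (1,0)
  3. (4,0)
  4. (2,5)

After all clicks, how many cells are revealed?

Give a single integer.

Answer: 9

Derivation:
Click 1 (2,4) count=2: revealed 1 new [(2,4)] -> total=1
Click 2 (1,0) count=2: revealed 1 new [(1,0)] -> total=2
Click 3 (4,0) count=0: revealed 6 new [(3,0) (3,1) (4,0) (4,1) (5,0) (5,1)] -> total=8
Click 4 (2,5) count=1: revealed 1 new [(2,5)] -> total=9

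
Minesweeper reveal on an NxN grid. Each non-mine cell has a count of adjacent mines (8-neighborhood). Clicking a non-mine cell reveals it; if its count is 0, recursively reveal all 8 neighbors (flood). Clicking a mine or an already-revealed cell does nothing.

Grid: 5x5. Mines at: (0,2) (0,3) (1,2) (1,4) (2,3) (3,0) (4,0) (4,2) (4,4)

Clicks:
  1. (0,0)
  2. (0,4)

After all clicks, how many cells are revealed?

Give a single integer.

Answer: 7

Derivation:
Click 1 (0,0) count=0: revealed 6 new [(0,0) (0,1) (1,0) (1,1) (2,0) (2,1)] -> total=6
Click 2 (0,4) count=2: revealed 1 new [(0,4)] -> total=7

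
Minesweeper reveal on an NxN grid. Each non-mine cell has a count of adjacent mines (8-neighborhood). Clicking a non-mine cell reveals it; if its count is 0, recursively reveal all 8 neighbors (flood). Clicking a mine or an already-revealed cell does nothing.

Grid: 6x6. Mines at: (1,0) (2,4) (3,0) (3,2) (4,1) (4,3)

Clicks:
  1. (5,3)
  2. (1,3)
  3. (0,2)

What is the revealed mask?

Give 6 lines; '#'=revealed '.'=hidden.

Click 1 (5,3) count=1: revealed 1 new [(5,3)] -> total=1
Click 2 (1,3) count=1: revealed 1 new [(1,3)] -> total=2
Click 3 (0,2) count=0: revealed 12 new [(0,1) (0,2) (0,3) (0,4) (0,5) (1,1) (1,2) (1,4) (1,5) (2,1) (2,2) (2,3)] -> total=14

Answer: .#####
.#####
.###..
......
......
...#..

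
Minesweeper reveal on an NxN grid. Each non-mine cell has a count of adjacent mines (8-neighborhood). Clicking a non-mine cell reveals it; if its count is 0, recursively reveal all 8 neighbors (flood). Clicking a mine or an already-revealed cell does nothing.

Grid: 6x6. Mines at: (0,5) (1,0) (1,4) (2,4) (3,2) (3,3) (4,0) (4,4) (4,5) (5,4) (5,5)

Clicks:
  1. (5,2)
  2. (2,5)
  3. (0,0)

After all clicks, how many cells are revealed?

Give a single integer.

Click 1 (5,2) count=0: revealed 6 new [(4,1) (4,2) (4,3) (5,1) (5,2) (5,3)] -> total=6
Click 2 (2,5) count=2: revealed 1 new [(2,5)] -> total=7
Click 3 (0,0) count=1: revealed 1 new [(0,0)] -> total=8

Answer: 8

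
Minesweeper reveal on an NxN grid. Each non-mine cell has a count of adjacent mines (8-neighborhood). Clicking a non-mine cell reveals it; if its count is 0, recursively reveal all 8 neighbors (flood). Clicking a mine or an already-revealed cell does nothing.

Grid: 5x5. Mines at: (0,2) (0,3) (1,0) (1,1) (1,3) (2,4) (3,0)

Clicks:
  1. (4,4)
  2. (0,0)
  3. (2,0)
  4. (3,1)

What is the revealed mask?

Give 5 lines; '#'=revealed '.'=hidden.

Click 1 (4,4) count=0: revealed 11 new [(2,1) (2,2) (2,3) (3,1) (3,2) (3,3) (3,4) (4,1) (4,2) (4,3) (4,4)] -> total=11
Click 2 (0,0) count=2: revealed 1 new [(0,0)] -> total=12
Click 3 (2,0) count=3: revealed 1 new [(2,0)] -> total=13
Click 4 (3,1) count=1: revealed 0 new [(none)] -> total=13

Answer: #....
.....
####.
.####
.####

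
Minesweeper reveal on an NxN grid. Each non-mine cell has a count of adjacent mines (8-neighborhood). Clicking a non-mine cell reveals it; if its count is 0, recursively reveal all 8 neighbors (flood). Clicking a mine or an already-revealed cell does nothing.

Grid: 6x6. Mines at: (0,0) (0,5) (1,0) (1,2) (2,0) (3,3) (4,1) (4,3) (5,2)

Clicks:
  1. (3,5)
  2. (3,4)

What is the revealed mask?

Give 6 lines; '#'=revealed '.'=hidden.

Click 1 (3,5) count=0: revealed 10 new [(1,4) (1,5) (2,4) (2,5) (3,4) (3,5) (4,4) (4,5) (5,4) (5,5)] -> total=10
Click 2 (3,4) count=2: revealed 0 new [(none)] -> total=10

Answer: ......
....##
....##
....##
....##
....##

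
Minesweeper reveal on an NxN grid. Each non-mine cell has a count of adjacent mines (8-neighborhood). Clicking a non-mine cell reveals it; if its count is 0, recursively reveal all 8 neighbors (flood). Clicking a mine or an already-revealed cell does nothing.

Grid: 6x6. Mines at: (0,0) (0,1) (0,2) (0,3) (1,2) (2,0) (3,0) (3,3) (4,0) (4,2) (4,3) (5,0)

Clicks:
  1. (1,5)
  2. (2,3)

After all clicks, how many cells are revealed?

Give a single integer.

Answer: 13

Derivation:
Click 1 (1,5) count=0: revealed 12 new [(0,4) (0,5) (1,4) (1,5) (2,4) (2,5) (3,4) (3,5) (4,4) (4,5) (5,4) (5,5)] -> total=12
Click 2 (2,3) count=2: revealed 1 new [(2,3)] -> total=13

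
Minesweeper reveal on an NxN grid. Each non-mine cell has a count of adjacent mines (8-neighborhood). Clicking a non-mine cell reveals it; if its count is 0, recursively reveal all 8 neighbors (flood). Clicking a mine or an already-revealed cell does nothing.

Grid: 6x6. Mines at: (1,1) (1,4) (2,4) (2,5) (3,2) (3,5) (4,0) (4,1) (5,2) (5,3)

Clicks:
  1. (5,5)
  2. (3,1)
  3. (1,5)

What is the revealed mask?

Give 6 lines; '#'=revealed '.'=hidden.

Click 1 (5,5) count=0: revealed 4 new [(4,4) (4,5) (5,4) (5,5)] -> total=4
Click 2 (3,1) count=3: revealed 1 new [(3,1)] -> total=5
Click 3 (1,5) count=3: revealed 1 new [(1,5)] -> total=6

Answer: ......
.....#
......
.#....
....##
....##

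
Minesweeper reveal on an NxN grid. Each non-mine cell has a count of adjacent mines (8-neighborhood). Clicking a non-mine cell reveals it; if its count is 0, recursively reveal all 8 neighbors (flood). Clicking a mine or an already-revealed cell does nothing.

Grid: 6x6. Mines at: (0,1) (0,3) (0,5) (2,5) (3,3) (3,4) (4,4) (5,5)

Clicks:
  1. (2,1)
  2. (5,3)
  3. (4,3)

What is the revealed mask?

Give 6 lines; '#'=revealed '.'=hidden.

Answer: ......
###...
###...
###...
####..
####..

Derivation:
Click 1 (2,1) count=0: revealed 17 new [(1,0) (1,1) (1,2) (2,0) (2,1) (2,2) (3,0) (3,1) (3,2) (4,0) (4,1) (4,2) (4,3) (5,0) (5,1) (5,2) (5,3)] -> total=17
Click 2 (5,3) count=1: revealed 0 new [(none)] -> total=17
Click 3 (4,3) count=3: revealed 0 new [(none)] -> total=17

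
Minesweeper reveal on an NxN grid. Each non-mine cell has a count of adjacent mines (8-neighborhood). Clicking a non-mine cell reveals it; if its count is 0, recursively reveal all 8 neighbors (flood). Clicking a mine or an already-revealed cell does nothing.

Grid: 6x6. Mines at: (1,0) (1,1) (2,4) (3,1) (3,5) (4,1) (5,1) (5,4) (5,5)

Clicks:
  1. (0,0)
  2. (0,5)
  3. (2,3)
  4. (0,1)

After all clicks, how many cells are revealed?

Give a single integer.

Click 1 (0,0) count=2: revealed 1 new [(0,0)] -> total=1
Click 2 (0,5) count=0: revealed 8 new [(0,2) (0,3) (0,4) (0,5) (1,2) (1,3) (1,4) (1,5)] -> total=9
Click 3 (2,3) count=1: revealed 1 new [(2,3)] -> total=10
Click 4 (0,1) count=2: revealed 1 new [(0,1)] -> total=11

Answer: 11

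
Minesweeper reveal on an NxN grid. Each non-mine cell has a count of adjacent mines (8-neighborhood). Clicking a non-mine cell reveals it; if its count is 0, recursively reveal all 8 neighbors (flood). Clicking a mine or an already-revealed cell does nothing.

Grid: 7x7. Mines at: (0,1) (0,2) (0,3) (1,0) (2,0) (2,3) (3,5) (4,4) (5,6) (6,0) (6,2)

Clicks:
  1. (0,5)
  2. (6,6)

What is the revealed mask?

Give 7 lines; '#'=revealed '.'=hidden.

Answer: ....###
....###
....###
.......
.......
.......
......#

Derivation:
Click 1 (0,5) count=0: revealed 9 new [(0,4) (0,5) (0,6) (1,4) (1,5) (1,6) (2,4) (2,5) (2,6)] -> total=9
Click 2 (6,6) count=1: revealed 1 new [(6,6)] -> total=10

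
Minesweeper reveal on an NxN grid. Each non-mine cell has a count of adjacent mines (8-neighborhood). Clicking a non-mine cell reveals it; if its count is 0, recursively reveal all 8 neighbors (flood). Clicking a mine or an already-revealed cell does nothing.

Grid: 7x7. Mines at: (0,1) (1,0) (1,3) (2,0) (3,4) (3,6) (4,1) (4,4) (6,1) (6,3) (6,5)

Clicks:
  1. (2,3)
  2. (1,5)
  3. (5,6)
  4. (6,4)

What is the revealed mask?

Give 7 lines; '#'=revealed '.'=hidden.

Answer: ....###
....###
...####
.......
.......
......#
....#..

Derivation:
Click 1 (2,3) count=2: revealed 1 new [(2,3)] -> total=1
Click 2 (1,5) count=0: revealed 9 new [(0,4) (0,5) (0,6) (1,4) (1,5) (1,6) (2,4) (2,5) (2,6)] -> total=10
Click 3 (5,6) count=1: revealed 1 new [(5,6)] -> total=11
Click 4 (6,4) count=2: revealed 1 new [(6,4)] -> total=12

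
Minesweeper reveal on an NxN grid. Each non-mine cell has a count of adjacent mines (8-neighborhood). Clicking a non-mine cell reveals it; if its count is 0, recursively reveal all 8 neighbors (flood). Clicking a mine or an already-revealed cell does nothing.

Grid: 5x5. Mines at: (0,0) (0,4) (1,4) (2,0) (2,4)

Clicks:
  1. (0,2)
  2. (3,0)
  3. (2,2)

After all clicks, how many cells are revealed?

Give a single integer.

Answer: 19

Derivation:
Click 1 (0,2) count=0: revealed 19 new [(0,1) (0,2) (0,3) (1,1) (1,2) (1,3) (2,1) (2,2) (2,3) (3,0) (3,1) (3,2) (3,3) (3,4) (4,0) (4,1) (4,2) (4,3) (4,4)] -> total=19
Click 2 (3,0) count=1: revealed 0 new [(none)] -> total=19
Click 3 (2,2) count=0: revealed 0 new [(none)] -> total=19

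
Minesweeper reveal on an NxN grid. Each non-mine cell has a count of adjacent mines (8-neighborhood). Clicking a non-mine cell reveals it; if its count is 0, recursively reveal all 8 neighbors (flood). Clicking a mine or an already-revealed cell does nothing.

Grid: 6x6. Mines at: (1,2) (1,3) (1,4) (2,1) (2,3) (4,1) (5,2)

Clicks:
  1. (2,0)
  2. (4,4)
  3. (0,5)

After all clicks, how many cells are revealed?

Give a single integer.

Click 1 (2,0) count=1: revealed 1 new [(2,0)] -> total=1
Click 2 (4,4) count=0: revealed 11 new [(2,4) (2,5) (3,3) (3,4) (3,5) (4,3) (4,4) (4,5) (5,3) (5,4) (5,5)] -> total=12
Click 3 (0,5) count=1: revealed 1 new [(0,5)] -> total=13

Answer: 13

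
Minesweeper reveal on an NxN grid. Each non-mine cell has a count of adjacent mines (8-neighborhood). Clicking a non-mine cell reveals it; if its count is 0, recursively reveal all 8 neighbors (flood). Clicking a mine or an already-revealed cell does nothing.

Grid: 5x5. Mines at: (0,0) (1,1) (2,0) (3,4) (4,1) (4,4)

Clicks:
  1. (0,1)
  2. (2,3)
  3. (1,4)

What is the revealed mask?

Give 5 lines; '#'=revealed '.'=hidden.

Click 1 (0,1) count=2: revealed 1 new [(0,1)] -> total=1
Click 2 (2,3) count=1: revealed 1 new [(2,3)] -> total=2
Click 3 (1,4) count=0: revealed 8 new [(0,2) (0,3) (0,4) (1,2) (1,3) (1,4) (2,2) (2,4)] -> total=10

Answer: .####
..###
..###
.....
.....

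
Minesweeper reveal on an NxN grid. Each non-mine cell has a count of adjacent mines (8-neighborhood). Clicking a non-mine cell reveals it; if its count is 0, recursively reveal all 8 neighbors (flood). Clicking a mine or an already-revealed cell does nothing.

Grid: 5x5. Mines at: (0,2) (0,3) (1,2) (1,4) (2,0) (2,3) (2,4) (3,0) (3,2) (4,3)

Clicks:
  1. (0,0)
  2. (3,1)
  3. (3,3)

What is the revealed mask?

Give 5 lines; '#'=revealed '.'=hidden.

Answer: ##...
##...
.....
.#.#.
.....

Derivation:
Click 1 (0,0) count=0: revealed 4 new [(0,0) (0,1) (1,0) (1,1)] -> total=4
Click 2 (3,1) count=3: revealed 1 new [(3,1)] -> total=5
Click 3 (3,3) count=4: revealed 1 new [(3,3)] -> total=6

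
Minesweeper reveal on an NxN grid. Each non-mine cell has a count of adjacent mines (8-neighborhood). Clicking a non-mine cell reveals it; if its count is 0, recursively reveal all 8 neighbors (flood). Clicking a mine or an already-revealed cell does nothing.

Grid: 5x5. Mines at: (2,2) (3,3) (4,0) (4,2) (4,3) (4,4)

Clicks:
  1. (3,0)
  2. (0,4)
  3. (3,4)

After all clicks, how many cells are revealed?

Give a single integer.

Answer: 17

Derivation:
Click 1 (3,0) count=1: revealed 1 new [(3,0)] -> total=1
Click 2 (0,4) count=0: revealed 15 new [(0,0) (0,1) (0,2) (0,3) (0,4) (1,0) (1,1) (1,2) (1,3) (1,4) (2,0) (2,1) (2,3) (2,4) (3,1)] -> total=16
Click 3 (3,4) count=3: revealed 1 new [(3,4)] -> total=17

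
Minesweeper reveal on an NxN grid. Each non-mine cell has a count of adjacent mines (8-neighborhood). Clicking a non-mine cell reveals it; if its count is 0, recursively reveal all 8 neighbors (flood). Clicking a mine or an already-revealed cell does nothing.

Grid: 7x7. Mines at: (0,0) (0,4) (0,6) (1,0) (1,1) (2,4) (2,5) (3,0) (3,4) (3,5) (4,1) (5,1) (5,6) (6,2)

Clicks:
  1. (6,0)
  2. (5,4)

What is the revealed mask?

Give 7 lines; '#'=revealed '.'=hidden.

Click 1 (6,0) count=1: revealed 1 new [(6,0)] -> total=1
Click 2 (5,4) count=0: revealed 9 new [(4,3) (4,4) (4,5) (5,3) (5,4) (5,5) (6,3) (6,4) (6,5)] -> total=10

Answer: .......
.......
.......
.......
...###.
...###.
#..###.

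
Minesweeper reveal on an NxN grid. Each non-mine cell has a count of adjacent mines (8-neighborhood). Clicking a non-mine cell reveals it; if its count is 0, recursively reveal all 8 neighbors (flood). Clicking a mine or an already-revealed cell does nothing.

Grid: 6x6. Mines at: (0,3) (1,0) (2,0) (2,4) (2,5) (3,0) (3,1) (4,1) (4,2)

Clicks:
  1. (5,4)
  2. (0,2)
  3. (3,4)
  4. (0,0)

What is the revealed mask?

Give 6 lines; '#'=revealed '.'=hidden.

Answer: #.#...
......
......
...###
...###
...###

Derivation:
Click 1 (5,4) count=0: revealed 9 new [(3,3) (3,4) (3,5) (4,3) (4,4) (4,5) (5,3) (5,4) (5,5)] -> total=9
Click 2 (0,2) count=1: revealed 1 new [(0,2)] -> total=10
Click 3 (3,4) count=2: revealed 0 new [(none)] -> total=10
Click 4 (0,0) count=1: revealed 1 new [(0,0)] -> total=11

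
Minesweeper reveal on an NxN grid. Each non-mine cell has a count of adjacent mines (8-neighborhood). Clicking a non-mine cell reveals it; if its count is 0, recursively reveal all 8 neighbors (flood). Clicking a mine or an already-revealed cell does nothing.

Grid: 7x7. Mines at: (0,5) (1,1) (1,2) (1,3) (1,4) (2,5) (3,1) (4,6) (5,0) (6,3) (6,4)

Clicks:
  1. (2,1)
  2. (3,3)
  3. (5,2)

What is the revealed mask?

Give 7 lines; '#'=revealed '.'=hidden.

Click 1 (2,1) count=3: revealed 1 new [(2,1)] -> total=1
Click 2 (3,3) count=0: revealed 15 new [(2,2) (2,3) (2,4) (3,2) (3,3) (3,4) (3,5) (4,2) (4,3) (4,4) (4,5) (5,2) (5,3) (5,4) (5,5)] -> total=16
Click 3 (5,2) count=1: revealed 0 new [(none)] -> total=16

Answer: .......
.......
.####..
..####.
..####.
..####.
.......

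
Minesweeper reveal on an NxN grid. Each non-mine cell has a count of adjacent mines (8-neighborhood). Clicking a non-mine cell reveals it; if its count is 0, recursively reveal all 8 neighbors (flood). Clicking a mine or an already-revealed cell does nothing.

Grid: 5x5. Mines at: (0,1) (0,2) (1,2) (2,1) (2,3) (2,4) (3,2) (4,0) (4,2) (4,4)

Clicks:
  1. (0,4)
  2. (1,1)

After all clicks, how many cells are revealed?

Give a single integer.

Answer: 5

Derivation:
Click 1 (0,4) count=0: revealed 4 new [(0,3) (0,4) (1,3) (1,4)] -> total=4
Click 2 (1,1) count=4: revealed 1 new [(1,1)] -> total=5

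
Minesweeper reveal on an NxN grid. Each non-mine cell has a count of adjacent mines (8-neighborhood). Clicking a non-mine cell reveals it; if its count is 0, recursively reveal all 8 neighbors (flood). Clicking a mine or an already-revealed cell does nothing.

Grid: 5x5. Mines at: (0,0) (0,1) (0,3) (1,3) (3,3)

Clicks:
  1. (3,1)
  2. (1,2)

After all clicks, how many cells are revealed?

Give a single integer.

Click 1 (3,1) count=0: revealed 12 new [(1,0) (1,1) (1,2) (2,0) (2,1) (2,2) (3,0) (3,1) (3,2) (4,0) (4,1) (4,2)] -> total=12
Click 2 (1,2) count=3: revealed 0 new [(none)] -> total=12

Answer: 12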